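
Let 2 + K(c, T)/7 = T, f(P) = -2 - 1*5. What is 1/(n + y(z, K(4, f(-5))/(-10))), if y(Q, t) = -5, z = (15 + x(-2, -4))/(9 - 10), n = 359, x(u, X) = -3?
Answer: 1/354 ≈ 0.0028249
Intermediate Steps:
f(P) = -7 (f(P) = -2 - 5 = -7)
K(c, T) = -14 + 7*T
z = -12 (z = (15 - 3)/(9 - 10) = 12/(-1) = 12*(-1) = -12)
1/(n + y(z, K(4, f(-5))/(-10))) = 1/(359 - 5) = 1/354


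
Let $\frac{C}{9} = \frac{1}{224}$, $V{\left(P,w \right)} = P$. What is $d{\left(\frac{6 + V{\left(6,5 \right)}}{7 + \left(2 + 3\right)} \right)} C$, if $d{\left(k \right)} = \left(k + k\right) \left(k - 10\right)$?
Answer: $- \frac{81}{112} \approx -0.72321$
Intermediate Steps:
$C = \frac{9}{224} \approx 0.040179$
$d{\left(k \right)} = 2 k \left(-10 + k\right)$
$d{\left(\frac{6 + V{\left(6,5 \right)}}{7 + \left(2 + 3\right)} \right)} C = 2 \frac{6 + 6}{7 + \left(2 + 3\right)} \left(-10 + \frac{6 + 6}{7 + \left(2 + 3\right)}\right) \frac{9}{224} = 2 \frac{12}{7 + 5} \left(-10 + \frac{12}{7 + 5}\right) \frac{9}{224} = 2 \cdot \frac{12}{12} \left(-10 + \frac{12}{12}\right) \frac{9}{224} = 2 \cdot 12 \cdot \frac{1}{12} \left(-10 + 12 \cdot \frac{1}{12}\right) \frac{9}{224} = 2 \cdot 1 \left(-10 + 1\right) \frac{9}{224} = 2 \cdot 1 \left(-9\right) \frac{9}{224} = \left(-18\right) \frac{9}{224} = - \frac{81}{112}$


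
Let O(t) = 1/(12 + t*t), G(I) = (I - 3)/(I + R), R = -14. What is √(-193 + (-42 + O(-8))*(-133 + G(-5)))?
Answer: √7759437/38 ≈ 73.305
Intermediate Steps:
G(I) = (-3 + I)/(-14 + I) (G(I) = (I - 3)/(I - 14) = (-3 + I)/(-14 + I))
O(t) = 1/(12 + t²)
√(-193 + (-42 + O(-8))*(-133 + G(-5))) = √(-193 + (-42 + 1/(12 + (-8)²))*(-133 + (-3 - 5)/(-14 - 5))) = √(-193 + (-42 + 1/(12 + 64))*(-133 - 8/(-19))) = √(-193 + (-42 + 1/76)*(-133 - 1/19*(-8))) = √(-193 + (-42 + 1/76)*(-133 + 8/19)) = √(-193 - 3191/76*(-2519/19)) = √(-193 + 8038129/1444) = √(7759437/1444) = √7759437/38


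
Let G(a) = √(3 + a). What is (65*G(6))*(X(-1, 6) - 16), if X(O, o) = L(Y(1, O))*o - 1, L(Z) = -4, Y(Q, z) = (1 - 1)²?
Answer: -7995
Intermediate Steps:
Y(Q, z) = 0 (Y(Q, z) = 0² = 0)
X(O, o) = -1 - 4*o (X(O, o) = -4*o - 1 = -1 - 4*o)
(65*G(6))*(X(-1, 6) - 16) = (65*√(3 + 6))*((-1 - 4*6) - 16) = (65*√9)*((-1 - 24) - 16) = (65*3)*(-25 - 16) = 195*(-41) = -7995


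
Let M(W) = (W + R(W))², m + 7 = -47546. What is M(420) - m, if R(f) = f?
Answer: 753153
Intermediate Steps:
m = -47553 (m = -7 - 47546 = -47553)
M(W) = 4*W² (M(W) = (W + W)² = (2*W)² = 4*W²)
M(420) - m = 4*420² - 1*(-47553) = 4*176400 + 47553 = 705600 + 47553 = 753153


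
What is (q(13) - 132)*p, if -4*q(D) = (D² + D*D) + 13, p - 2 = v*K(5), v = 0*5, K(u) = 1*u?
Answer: -879/2 ≈ -439.50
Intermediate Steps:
K(u) = u
v = 0
p = 2 (p = 2 + 0*5 = 2 + 0 = 2)
q(D) = -13/4 - D²/2 (q(D) = -((D² + D*D) + 13)/4 = -((D² + D²) + 13)/4 = -(2*D² + 13)/4 = -(13 + 2*D²)/4 = -13/4 - D²/2)
(q(13) - 132)*p = ((-13/4 - ½*13²) - 132)*2 = ((-13/4 - ½*169) - 132)*2 = ((-13/4 - 169/2) - 132)*2 = (-351/4 - 132)*2 = -879/4*2 = -879/2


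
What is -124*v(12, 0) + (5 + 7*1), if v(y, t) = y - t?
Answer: -1476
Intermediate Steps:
-124*v(12, 0) + (5 + 7*1) = -124*(12 - 1*0) + (5 + 7*1) = -124*(12 + 0) + (5 + 7) = -124*12 + 12 = -1488 + 12 = -1476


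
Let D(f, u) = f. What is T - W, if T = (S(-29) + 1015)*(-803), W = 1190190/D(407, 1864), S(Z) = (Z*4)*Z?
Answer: -1432339349/407 ≈ -3.5193e+6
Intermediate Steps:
S(Z) = 4*Z² (S(Z) = (4*Z)*Z = 4*Z²)
W = 1190190/407 ≈ 2924.3
T = -3516337 (T = (4*(-29)² + 1015)*(-803) = (4*841 + 1015)*(-803) = (3364 + 1015)*(-803) = 4379*(-803) = -3516337)
T - W = -3516337 - 1*1190190/407 = -3516337 - 1190190/407 = -1432339349/407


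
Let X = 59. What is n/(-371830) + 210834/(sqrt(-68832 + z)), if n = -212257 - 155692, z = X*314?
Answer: 367949/371830 - 105417*I*sqrt(50306)/25153 ≈ 0.98956 - 940.01*I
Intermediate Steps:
z = 18526 (z = 59*314 = 18526)
n = -367949
n/(-371830) + 210834/(sqrt(-68832 + z)) = -367949/(-371830) + 210834/(sqrt(-68832 + 18526)) = -367949*(-1/371830) + 210834/(sqrt(-50306)) = 367949/371830 + 210834/((I*sqrt(50306))) = 367949/371830 + 210834*(-I*sqrt(50306)/50306) = 367949/371830 - 105417*I*sqrt(50306)/25153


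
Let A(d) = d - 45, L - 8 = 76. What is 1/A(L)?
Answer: 1/39 ≈ 0.025641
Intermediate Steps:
L = 84 (L = 8 + 76 = 84)
A(d) = -45 + d
1/A(L) = 1/(-45 + 84) = 1/39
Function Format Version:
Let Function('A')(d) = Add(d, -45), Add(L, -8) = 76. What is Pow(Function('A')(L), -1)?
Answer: Rational(1, 39) ≈ 0.025641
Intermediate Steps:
L = 84 (L = Add(8, 76) = 84)
Function('A')(d) = Add(-45, d)
Pow(Function('A')(L), -1) = Pow(Add(-45, 84), -1) = Pow(39, -1) = Rational(1, 39)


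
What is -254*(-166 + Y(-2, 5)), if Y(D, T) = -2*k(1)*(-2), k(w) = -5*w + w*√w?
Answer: 46228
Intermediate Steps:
k(w) = w^(3/2) - 5*w (k(w) = -5*w + w^(3/2) = w^(3/2) - 5*w)
Y(D, T) = -16 (Y(D, T) = -2*(1^(3/2) - 5*1)*(-2) = -2*(1 - 5)*(-2) = -2*(-4)*(-2) = 8*(-2) = -16)
-254*(-166 + Y(-2, 5)) = -254*(-166 - 16) = -254*(-182) = 46228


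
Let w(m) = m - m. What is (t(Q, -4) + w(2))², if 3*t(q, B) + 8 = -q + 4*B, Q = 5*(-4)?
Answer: 16/9 ≈ 1.7778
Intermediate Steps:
Q = -20
t(q, B) = -8/3 - q/3 + 4*B/3 (t(q, B) = -8/3 + (-q + 4*B)/3 = -8/3 + (-q/3 + 4*B/3) = -8/3 - q/3 + 4*B/3)
w(m) = 0
(t(Q, -4) + w(2))² = ((-8/3 - ⅓*(-20) + (4/3)*(-4)) + 0)² = ((-8/3 + 20/3 - 16/3) + 0)² = (-4/3 + 0)² = (-4/3)² = 16/9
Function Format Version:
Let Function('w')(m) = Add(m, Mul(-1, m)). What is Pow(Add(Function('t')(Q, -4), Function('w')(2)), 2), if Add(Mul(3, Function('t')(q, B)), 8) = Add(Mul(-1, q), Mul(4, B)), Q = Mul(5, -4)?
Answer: Rational(16, 9) ≈ 1.7778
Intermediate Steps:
Q = -20
Function('t')(q, B) = Add(Rational(-8, 3), Mul(Rational(-1, 3), q), Mul(Rational(4, 3), B)) (Function('t')(q, B) = Add(Rational(-8, 3), Mul(Rational(1, 3), Add(Mul(-1, q), Mul(4, B)))) = Add(Rational(-8, 3), Add(Mul(Rational(-1, 3), q), Mul(Rational(4, 3), B))) = Add(Rational(-8, 3), Mul(Rational(-1, 3), q), Mul(Rational(4, 3), B)))
Function('w')(m) = 0
Pow(Add(Function('t')(Q, -4), Function('w')(2)), 2) = Pow(Add(Add(Rational(-8, 3), Mul(Rational(-1, 3), -20), Mul(Rational(4, 3), -4)), 0), 2) = Pow(Add(Add(Rational(-8, 3), Rational(20, 3), Rational(-16, 3)), 0), 2) = Pow(Add(Rational(-4, 3), 0), 2) = Pow(Rational(-4, 3), 2) = Rational(16, 9)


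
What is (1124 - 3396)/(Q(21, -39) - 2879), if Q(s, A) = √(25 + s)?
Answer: 6541088/8288595 + 2272*√46/8288595 ≈ 0.79103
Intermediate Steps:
(1124 - 3396)/(Q(21, -39) - 2879) = (1124 - 3396)/(√(25 + 21) - 2879) = -2272/(√46 - 2879) = -2272/(-2879 + √46)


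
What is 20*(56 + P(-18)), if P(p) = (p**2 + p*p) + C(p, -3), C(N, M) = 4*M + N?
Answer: 13480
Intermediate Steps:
C(N, M) = N + 4*M
P(p) = -12 + p + 2*p**2 (P(p) = (p**2 + p*p) + (p + 4*(-3)) = (p**2 + p**2) + (p - 12) = 2*p**2 + (-12 + p) = -12 + p + 2*p**2)
20*(56 + P(-18)) = 20*(56 + (-12 - 18 + 2*(-18)**2)) = 20*(56 + (-12 - 18 + 2*324)) = 20*(56 + (-12 - 18 + 648)) = 20*(56 + 618) = 20*674 = 13480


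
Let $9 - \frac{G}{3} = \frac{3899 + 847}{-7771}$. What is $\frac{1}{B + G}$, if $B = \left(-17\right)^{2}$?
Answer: $\frac{7771}{2469874} \approx 0.0031463$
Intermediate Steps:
$B = 289$
$G = \frac{224055}{7771}$ ($G = 27 - 3 \frac{3899 + 847}{-7771} = 27 - 3 \cdot 4746 \left(- \frac{1}{7771}\right) = 27 - - \frac{14238}{7771} = 27 + \frac{14238}{7771} = \frac{224055}{7771} \approx 28.832$)
$\frac{1}{B + G} = \frac{1}{289 + \frac{224055}{7771}} = \frac{1}{\frac{2469874}{7771}} = \frac{7771}{2469874}$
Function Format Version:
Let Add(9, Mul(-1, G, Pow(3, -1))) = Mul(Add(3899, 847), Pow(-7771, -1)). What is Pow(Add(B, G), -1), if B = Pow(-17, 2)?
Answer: Rational(7771, 2469874) ≈ 0.0031463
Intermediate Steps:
B = 289
G = Rational(224055, 7771) (G = Add(27, Mul(-3, Mul(Add(3899, 847), Pow(-7771, -1)))) = Add(27, Mul(-3, Mul(4746, Rational(-1, 7771)))) = Add(27, Mul(-3, Rational(-4746, 7771))) = Add(27, Rational(14238, 7771)) = Rational(224055, 7771) ≈ 28.832)
Pow(Add(B, G), -1) = Pow(Add(289, Rational(224055, 7771)), -1) = Pow(Rational(2469874, 7771), -1) = Rational(7771, 2469874)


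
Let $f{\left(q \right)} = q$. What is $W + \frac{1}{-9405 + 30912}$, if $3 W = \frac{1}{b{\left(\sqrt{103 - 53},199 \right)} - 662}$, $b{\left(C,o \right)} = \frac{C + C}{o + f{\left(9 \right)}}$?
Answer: $- \frac{23295684697}{50972095995189} - \frac{260 \sqrt{2}}{7110070581} \approx -0.00045708$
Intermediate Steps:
$b{\left(C,o \right)} = \frac{2 C}{9 + o}$ ($b{\left(C,o \right)} = \frac{C + C}{o + 9} = \frac{2 C}{9 + o}$)
$W = \frac{1}{3 \left(-662 + \frac{5 \sqrt{2}}{104}\right)}$ ($W = \frac{1}{3 \left(\frac{2 \sqrt{103 - 53}}{9 + 199} - 662\right)} = \frac{1}{3 \left(\frac{2 \sqrt{103 - 53}}{208} - 662\right)} = \frac{1}{3 \left(2 \sqrt{103 - 53} \cdot \frac{1}{208} - 662\right)} = \frac{1}{3 \left(2 \sqrt{50} \cdot \frac{1}{208} - 662\right)} = \frac{1}{3 \left(2 \cdot 5 \sqrt{2} \cdot \frac{1}{208} - 662\right)} = \frac{1}{3 \left(\frac{5 \sqrt{2}}{104} - 662\right)} = \frac{1}{3 \left(-662 + \frac{5 \sqrt{2}}{104}\right)} \approx -0.00050358$)
$W + \frac{1}{-9405 + 30912} = \left(- \frac{3580096}{7110070581} - \frac{260 \sqrt{2}}{7110070581}\right) + \frac{1}{-9405 + 30912} = \left(- \frac{3580096}{7110070581} - \frac{260 \sqrt{2}}{7110070581}\right) + \frac{1}{21507} = - \frac{23295684697}{50972095995189} - \frac{260 \sqrt{2}}{7110070581}$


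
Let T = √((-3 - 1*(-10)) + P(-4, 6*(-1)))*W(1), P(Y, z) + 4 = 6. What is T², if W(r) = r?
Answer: 9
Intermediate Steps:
P(Y, z) = 2 (P(Y, z) = -4 + 6 = 2)
T = 3 (T = √((-3 - 1*(-10)) + 2)*1 = √((-3 + 10) + 2)*1 = √(7 + 2)*1 = √9*1 = 3*1 = 3)
T² = 3² = 9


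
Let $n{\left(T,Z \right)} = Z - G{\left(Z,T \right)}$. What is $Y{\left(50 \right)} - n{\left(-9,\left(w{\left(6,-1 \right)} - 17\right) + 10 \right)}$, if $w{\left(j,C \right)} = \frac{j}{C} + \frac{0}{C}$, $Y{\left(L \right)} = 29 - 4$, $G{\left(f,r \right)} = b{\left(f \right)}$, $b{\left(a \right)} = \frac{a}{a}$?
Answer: $39$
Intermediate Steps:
$b{\left(a \right)} = 1$
$G{\left(f,r \right)} = 1$
$Y{\left(L \right)} = 25$ ($Y{\left(L \right)} = 29 - 4 = 25$)
$w{\left(j,C \right)} = \frac{j}{C}$ ($w{\left(j,C \right)} = \frac{j}{C} + 0 = \frac{j}{C}$)
$n{\left(T,Z \right)} = -1 + Z$ ($n{\left(T,Z \right)} = Z - 1 = -1 + Z$)
$Y{\left(50 \right)} - n{\left(-9,\left(w{\left(6,-1 \right)} - 17\right) + 10 \right)} = 25 - \left(-1 + \left(\left(\frac{6}{-1} - 17\right) + 10\right)\right) = 25 - \left(-1 + \left(\left(6 \left(-1\right) - 17\right) + 10\right)\right) = 25 - \left(-1 + \left(\left(-6 - 17\right) + 10\right)\right) = 25 - \left(-1 + \left(-23 + 10\right)\right) = 25 - \left(-1 - 13\right) = 25 - -14 = 25 + 14 = 39$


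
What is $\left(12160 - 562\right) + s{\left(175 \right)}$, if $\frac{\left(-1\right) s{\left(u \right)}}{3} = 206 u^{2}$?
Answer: $-18914652$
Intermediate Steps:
$s{\left(u \right)} = - 618 u^{2}$ ($s{\left(u \right)} = - 3 \cdot 206 u^{2} = - 618 u^{2}$)
$\left(12160 - 562\right) + s{\left(175 \right)} = \left(12160 - 562\right) - 618 \cdot 175^{2} = \left(12160 - 562\right) - 18926250 = 11598 - 18926250 = -18914652$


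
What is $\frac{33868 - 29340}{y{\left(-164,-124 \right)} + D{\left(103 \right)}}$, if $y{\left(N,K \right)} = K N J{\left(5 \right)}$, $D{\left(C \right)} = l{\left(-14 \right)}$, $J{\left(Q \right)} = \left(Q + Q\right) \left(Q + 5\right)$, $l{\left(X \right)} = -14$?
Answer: $\frac{2264}{1016793} \approx 0.0022266$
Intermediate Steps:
$J{\left(Q \right)} = 2 Q \left(5 + Q\right)$
$D{\left(C \right)} = -14$
$y{\left(N,K \right)} = 100 K N$ ($y{\left(N,K \right)} = K N 2 \cdot 5 \left(5 + 5\right) = K N 2 \cdot 5 \cdot 10 = K N 100 = 100 K N$)
$\frac{33868 - 29340}{y{\left(-164,-124 \right)} + D{\left(103 \right)}} = \frac{33868 - 29340}{100 \left(-124\right) \left(-164\right) - 14} = \frac{4528}{2033600 - 14} = \frac{4528}{2033586} = 4528 \cdot \frac{1}{2033586} = \frac{2264}{1016793}$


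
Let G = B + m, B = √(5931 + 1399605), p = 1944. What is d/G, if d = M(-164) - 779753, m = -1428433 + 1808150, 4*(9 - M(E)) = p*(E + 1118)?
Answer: -472135561196/144183594553 + 601799792*√6/144183594553 ≈ -3.2643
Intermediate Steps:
M(E) = -543339 - 486*E (M(E) = 9 - 486*(E + 1118) = 9 - 486*(1118 + E) = 9 - (2173392 + 1944*E)/4 = 9 + (-543348 - 486*E) = -543339 - 486*E)
m = 379717
B = 484*√6 (B = √1405536 = 484*√6 ≈ 1185.6)
G = 379717 + 484*√6 (G = 484*√6 + 379717 = 379717 + 484*√6 ≈ 3.8090e+5)
d = -1243388 (d = (-543339 - 486*(-164)) - 779753 = (-543339 + 79704) - 779753 = -463635 - 779753 = -1243388)
d/G = -1243388/(379717 + 484*√6)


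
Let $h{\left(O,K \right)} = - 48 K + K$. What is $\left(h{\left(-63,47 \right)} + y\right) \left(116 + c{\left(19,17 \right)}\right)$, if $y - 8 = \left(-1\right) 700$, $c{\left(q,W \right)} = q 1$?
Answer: $-391635$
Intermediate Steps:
$c{\left(q,W \right)} = q$
$y = -692$ ($y = 8 - 700 = -692$)
$h{\left(O,K \right)} = - 47 K$
$\left(h{\left(-63,47 \right)} + y\right) \left(116 + c{\left(19,17 \right)}\right) = \left(\left(-47\right) 47 - 692\right) \left(116 + 19\right) = \left(-2209 - 692\right) 135 = \left(-2901\right) 135 = -391635$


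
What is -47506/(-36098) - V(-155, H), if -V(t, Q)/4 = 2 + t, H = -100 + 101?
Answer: -11022235/18049 ≈ -610.68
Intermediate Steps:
H = 1
V(t, Q) = -8 - 4*t (V(t, Q) = -4*(2 + t) = -8 - 4*t)
-47506/(-36098) - V(-155, H) = -47506/(-36098) - (-8 - 4*(-155)) = -47506*(-1/36098) - (-8 + 620) = 23753/18049 - 1*612 = 23753/18049 - 612 = -11022235/18049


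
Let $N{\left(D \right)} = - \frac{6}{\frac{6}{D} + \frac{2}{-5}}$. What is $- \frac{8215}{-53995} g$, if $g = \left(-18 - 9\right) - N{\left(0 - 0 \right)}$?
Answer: $- \frac{44361}{10799} \approx -4.1079$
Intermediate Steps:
$N{\left(D \right)} = - \frac{6}{- \frac{2}{5} + \frac{6}{D}}$ ($N{\left(D \right)} = - \frac{6}{\frac{6}{D} + 2 \left(- \frac{1}{5}\right)} = - \frac{6}{\frac{6}{D} - \frac{2}{5}} = - \frac{6}{- \frac{2}{5} + \frac{6}{D}}$)
$g = -27$ ($g = \left(-18 - 9\right) - \frac{15 \left(0 - 0\right)}{-15 + \left(0 - 0\right)} = -27 - \frac{15 \left(0 + 0\right)}{-15 + \left(0 + 0\right)} = -27 - 15 \cdot 0 \frac{1}{-15 + 0} = -27 - 15 \cdot 0 \frac{1}{-15} = -27 - 15 \cdot 0 \left(- \frac{1}{15}\right) = -27 - 0 = -27 + 0 = -27$)
$- \frac{8215}{-53995} g = - \frac{8215}{-53995} \left(-27\right) = \left(-8215\right) \left(- \frac{1}{53995}\right) \left(-27\right) = \frac{1643}{10799} \left(-27\right) = - \frac{44361}{10799}$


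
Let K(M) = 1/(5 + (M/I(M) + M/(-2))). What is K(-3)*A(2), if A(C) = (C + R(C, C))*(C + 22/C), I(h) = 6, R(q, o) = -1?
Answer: 13/6 ≈ 2.1667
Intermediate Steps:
K(M) = 1/(5 - M/3) (K(M) = 1/(5 + (M/6 + M/(-2))) = 1/(5 + (M*(⅙) + M*(-½))) = 1/(5 + (M/6 - M/2)) = 1/(5 - M/3))
A(C) = (-1 + C)*(C + 22/C) (A(C) = (C - 1)*(C + 22/C) = (-1 + C)*(C + 22/C))
K(-3)*A(2) = (3/(15 - 1*(-3)))*(22 + 2² - 1*2 - 22/2) = (3/(15 + 3))*(22 + 4 - 2 - 22*½) = (3/18)*(22 + 4 - 2 - 11) = (3*(1/18))*13 = (⅙)*13 = 13/6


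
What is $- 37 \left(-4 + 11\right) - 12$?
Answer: $-271$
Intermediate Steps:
$- 37 \left(-4 + 11\right) - 12 = \left(-37\right) 7 + \left(-17 + 5\right) = -259 - 12 = -271$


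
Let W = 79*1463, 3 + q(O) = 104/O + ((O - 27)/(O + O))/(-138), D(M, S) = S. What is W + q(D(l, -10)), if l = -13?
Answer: 318955499/2760 ≈ 1.1556e+5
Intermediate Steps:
q(O) = -3 + 104/O - (-27 + O)/(276*O) (q(O) = -3 + (104/O + ((O - 27)/(O + O))/(-138)) = -3 + (104/O + ((-27 + O)/((2*O)))*(-1/138)) = -3 + (104/O + ((-27 + O)*(1/(2*O)))*(-1/138)) = -3 + (104/O + ((-27 + O)/(2*O))*(-1/138)) = -3 + (104/O - (-27 + O)/(276*O)) = -3 + 104/O - (-27 + O)/(276*O))
W = 115577
W + q(D(l, -10)) = 115577 + (1/276)*(28731 - 829*(-10))/(-10) = 115577 + (1/276)*(-⅒)*(28731 + 8290) = 115577 + (1/276)*(-⅒)*37021 = 115577 - 37021/2760 = 318955499/2760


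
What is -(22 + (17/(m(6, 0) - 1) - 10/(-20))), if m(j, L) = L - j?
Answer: -281/14 ≈ -20.071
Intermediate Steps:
-(22 + (17/(m(6, 0) - 1) - 10/(-20))) = -(22 + (17/((0 - 1*6) - 1) - 10/(-20))) = -(22 + (17/((0 - 6) - 1) - 10*(-1/20))) = -(22 + (17/(-6 - 1) + ½)) = -(22 + (17/(-7) + ½)) = -(22 + (17*(-⅐) + ½)) = -(22 + (-17/7 + ½)) = -(22 - 27/14) = -1*281/14 = -281/14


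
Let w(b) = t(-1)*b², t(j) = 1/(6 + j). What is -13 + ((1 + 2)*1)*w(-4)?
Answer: -17/5 ≈ -3.4000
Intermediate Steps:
w(b) = b²/5 (w(b) = b²/(6 - 1) = b²/5)
-13 + ((1 + 2)*1)*w(-4) = -13 + ((1 + 2)*1)*((⅕)*(-4)²) = -13 + (3*1)*((⅕)*16) = -13 + 3*(16/5) = -13 + 48/5 = -17/5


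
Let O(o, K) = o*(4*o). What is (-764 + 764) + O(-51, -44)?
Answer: 10404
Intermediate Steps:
O(o, K) = 4*o**2
(-764 + 764) + O(-51, -44) = (-764 + 764) + 4*(-51)**2 = 0 + 4*2601 = 0 + 10404 = 10404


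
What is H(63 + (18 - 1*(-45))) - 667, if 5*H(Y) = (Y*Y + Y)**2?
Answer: 256060669/5 ≈ 5.1212e+7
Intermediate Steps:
H(Y) = (Y + Y**2)**2/5 (H(Y) = (Y*Y + Y)**2/5 = (Y**2 + Y)**2/5 = (Y + Y**2)**2/5)
H(63 + (18 - 1*(-45))) - 667 = (63 + (18 - 1*(-45)))**2*(1 + (63 + (18 - 1*(-45))))**2/5 - 667 = (63 + (18 + 45))**2*(1 + (63 + (18 + 45)))**2/5 - 667 = (63 + 63)**2*(1 + (63 + 63))**2/5 - 667 = (1/5)*126**2*(1 + 126)**2 - 667 = (1/5)*15876*127**2 - 667 = (1/5)*15876*16129 - 667 = 256064004/5 - 667 = 256060669/5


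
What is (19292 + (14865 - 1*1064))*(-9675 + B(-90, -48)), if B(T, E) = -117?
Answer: -324046656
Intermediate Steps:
(19292 + (14865 - 1*1064))*(-9675 + B(-90, -48)) = (19292 + (14865 - 1*1064))*(-9675 - 117) = (19292 + (14865 - 1064))*(-9792) = (19292 + 13801)*(-9792) = 33093*(-9792) = -324046656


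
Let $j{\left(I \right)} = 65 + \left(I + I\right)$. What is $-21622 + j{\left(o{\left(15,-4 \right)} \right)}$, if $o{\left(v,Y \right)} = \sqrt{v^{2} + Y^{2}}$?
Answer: $-21557 + 2 \sqrt{241} \approx -21526.0$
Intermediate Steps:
$o{\left(v,Y \right)} = \sqrt{Y^{2} + v^{2}}$
$j{\left(I \right)} = 65 + 2 I$
$-21622 + j{\left(o{\left(15,-4 \right)} \right)} = -21622 + \left(65 + 2 \sqrt{\left(-4\right)^{2} + 15^{2}}\right) = -21622 + \left(65 + 2 \sqrt{16 + 225}\right) = -21622 + \left(65 + 2 \sqrt{241}\right) = -21557 + 2 \sqrt{241}$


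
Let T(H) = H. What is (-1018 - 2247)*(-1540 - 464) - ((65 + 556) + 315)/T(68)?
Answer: 111231786/17 ≈ 6.5430e+6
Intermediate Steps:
(-1018 - 2247)*(-1540 - 464) - ((65 + 556) + 315)/T(68) = (-1018 - 2247)*(-1540 - 464) - ((65 + 556) + 315)/68 = -3265*(-2004) - (621 + 315)/68 = 6543060 - 936/68 = 6543060 - 1*234/17 = 6543060 - 234/17 = 111231786/17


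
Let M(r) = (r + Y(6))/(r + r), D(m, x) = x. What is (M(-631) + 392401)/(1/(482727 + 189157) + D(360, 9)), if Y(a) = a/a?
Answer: 166362070291864/3815629867 ≈ 43600.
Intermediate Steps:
Y(a) = 1
M(r) = (1 + r)/(2*r) (M(r) = (r + 1)/(r + r) = (1 + r)/((2*r)) = (1 + r)*(1/(2*r)) = (1 + r)/(2*r))
(M(-631) + 392401)/(1/(482727 + 189157) + D(360, 9)) = ((1/2)*(1 - 631)/(-631) + 392401)/(1/(482727 + 189157) + 9) = ((1/2)*(-1/631)*(-630) + 392401)/(1/671884 + 9) = (315/631 + 392401)/(1/671884 + 9) = 247605346/(631*(6046957/671884)) = (247605346/631)*(671884/6046957) = 166362070291864/3815629867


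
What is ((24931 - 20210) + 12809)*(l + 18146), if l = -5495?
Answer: 221772030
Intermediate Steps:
((24931 - 20210) + 12809)*(l + 18146) = ((24931 - 20210) + 12809)*(-5495 + 18146) = (4721 + 12809)*12651 = 17530*12651 = 221772030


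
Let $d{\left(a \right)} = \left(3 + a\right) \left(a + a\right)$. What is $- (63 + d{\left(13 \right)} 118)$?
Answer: $-49151$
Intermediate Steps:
$d{\left(a \right)} = 2 a \left(3 + a\right)$ ($d{\left(a \right)} = \left(3 + a\right) 2 a = 2 a \left(3 + a\right)$)
$- (63 + d{\left(13 \right)} 118) = - (63 + 2 \cdot 13 \left(3 + 13\right) 118) = - (63 + 2 \cdot 13 \cdot 16 \cdot 118) = - (63 + 416 \cdot 118) = - (63 + 49088) = \left(-1\right) 49151 = -49151$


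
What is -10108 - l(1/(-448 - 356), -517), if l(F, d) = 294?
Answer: -10402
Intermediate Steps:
-10108 - l(1/(-448 - 356), -517) = -10108 - 1*294 = -10108 - 294 = -10402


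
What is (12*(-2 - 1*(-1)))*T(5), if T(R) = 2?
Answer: -24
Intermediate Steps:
(12*(-2 - 1*(-1)))*T(5) = (12*(-2 - 1*(-1)))*2 = (12*(-2 + 1))*2 = (12*(-1))*2 = -12*2 = -24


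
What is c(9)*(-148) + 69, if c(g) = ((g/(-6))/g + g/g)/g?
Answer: 1493/27 ≈ 55.296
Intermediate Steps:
c(g) = 5/(6*g) (c(g) = ((g*(-⅙))/g + 1)/g = ((-g/6)/g + 1)/g = (-⅙ + 1)/g = 5/(6*g))
c(9)*(-148) + 69 = ((⅚)/9)*(-148) + 69 = ((⅚)*(⅑))*(-148) + 69 = (5/54)*(-148) + 69 = -370/27 + 69 = 1493/27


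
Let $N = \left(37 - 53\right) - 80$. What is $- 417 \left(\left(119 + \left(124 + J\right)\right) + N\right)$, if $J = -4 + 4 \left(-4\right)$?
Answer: $-52959$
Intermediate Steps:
$J = -20$ ($J = -4 - 16 = -20$)
$N = -96$ ($N = -16 - 80 = -96$)
$- 417 \left(\left(119 + \left(124 + J\right)\right) + N\right) = - 417 \left(\left(119 + \left(124 - 20\right)\right) - 96\right) = - 417 \left(\left(119 + 104\right) - 96\right) = - 417 \left(223 - 96\right) = \left(-417\right) 127 = -52959$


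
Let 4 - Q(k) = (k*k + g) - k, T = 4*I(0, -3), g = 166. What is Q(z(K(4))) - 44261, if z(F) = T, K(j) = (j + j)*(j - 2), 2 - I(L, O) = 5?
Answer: -44579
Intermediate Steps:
I(L, O) = -3 (I(L, O) = 2 - 1*5 = 2 - 5 = -3)
T = -12 (T = 4*(-3) = -12)
K(j) = 2*j*(-2 + j) (K(j) = (2*j)*(-2 + j) = 2*j*(-2 + j))
z(F) = -12
Q(k) = -162 + k - k² (Q(k) = 4 - ((k*k + 166) - k) = 4 - ((k² + 166) - k) = 4 - ((166 + k²) - k) = 4 - (166 + k² - k) = 4 + (-166 + k - k²) = -162 + k - k²)
Q(z(K(4))) - 44261 = (-162 - 12 - 1*(-12)²) - 44261 = (-162 - 12 - 1*144) - 44261 = (-162 - 12 - 144) - 44261 = -318 - 44261 = -44579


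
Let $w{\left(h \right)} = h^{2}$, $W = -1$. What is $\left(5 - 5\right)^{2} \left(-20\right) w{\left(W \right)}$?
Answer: $0$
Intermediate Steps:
$\left(5 - 5\right)^{2} \left(-20\right) w{\left(W \right)} = \left(5 - 5\right)^{2} \left(-20\right) \left(-1\right)^{2} = 0^{2} \left(-20\right) 1 = 0 \left(-20\right) 1 = 0 \cdot 1 = 0$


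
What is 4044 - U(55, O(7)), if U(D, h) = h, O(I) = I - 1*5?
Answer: 4042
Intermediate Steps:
O(I) = -5 + I (O(I) = I - 5 = -5 + I)
4044 - U(55, O(7)) = 4044 - (-5 + 7) = 4044 - 1*2 = 4044 - 2 = 4042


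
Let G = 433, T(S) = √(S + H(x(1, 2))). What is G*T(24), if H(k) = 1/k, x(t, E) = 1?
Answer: 2165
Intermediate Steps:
T(S) = √(1 + S) (T(S) = √(S + 1/1) = √(S + 1) = √(1 + S))
G*T(24) = 433*√(1 + 24) = 433*√25 = 433*5 = 2165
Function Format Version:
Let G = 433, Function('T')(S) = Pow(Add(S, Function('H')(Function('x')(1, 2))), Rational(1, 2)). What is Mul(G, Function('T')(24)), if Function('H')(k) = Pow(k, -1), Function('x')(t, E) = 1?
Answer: 2165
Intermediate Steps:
Function('T')(S) = Pow(Add(1, S), Rational(1, 2)) (Function('T')(S) = Pow(Add(S, Pow(1, -1)), Rational(1, 2)) = Pow(Add(S, 1), Rational(1, 2)) = Pow(Add(1, S), Rational(1, 2)))
Mul(G, Function('T')(24)) = Mul(433, Pow(Add(1, 24), Rational(1, 2))) = Mul(433, Pow(25, Rational(1, 2))) = Mul(433, 5) = 2165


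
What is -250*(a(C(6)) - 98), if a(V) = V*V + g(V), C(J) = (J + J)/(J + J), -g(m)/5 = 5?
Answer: 30500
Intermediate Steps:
g(m) = -25 (g(m) = -5*5 = -25)
C(J) = 1 (C(J) = (2*J)/((2*J)) = (2*J)*(1/(2*J)) = 1)
a(V) = -25 + V**2 (a(V) = V*V - 25 = V**2 - 25 = -25 + V**2)
-250*(a(C(6)) - 98) = -250*((-25 + 1**2) - 98) = -250*((-25 + 1) - 98) = -250*(-24 - 98) = -250*(-122) = 30500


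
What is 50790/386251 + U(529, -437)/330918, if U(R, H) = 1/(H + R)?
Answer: 1546274306491/11759201574456 ≈ 0.13149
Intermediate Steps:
50790/386251 + U(529, -437)/330918 = 50790/386251 + 1/((-437 + 529)*330918) = 50790*(1/386251) + (1/330918)/92 = 50790/386251 + (1/92)*(1/330918) = 50790/386251 + 1/30444456 = 1546274306491/11759201574456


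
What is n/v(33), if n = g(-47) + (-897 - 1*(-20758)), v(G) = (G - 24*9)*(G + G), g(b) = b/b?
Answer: -9931/6039 ≈ -1.6445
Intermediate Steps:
g(b) = 1
v(G) = 2*G*(-216 + G) (v(G) = (G - 216)*(2*G) = (-216 + G)*(2*G) = 2*G*(-216 + G))
n = 19862 (n = 1 + (-897 - 1*(-20758)) = 1 + (-897 + 20758) = 1 + 19861 = 19862)
n/v(33) = 19862/((2*33*(-216 + 33))) = 19862/((2*33*(-183))) = 19862/(-12078) = 19862*(-1/12078) = -9931/6039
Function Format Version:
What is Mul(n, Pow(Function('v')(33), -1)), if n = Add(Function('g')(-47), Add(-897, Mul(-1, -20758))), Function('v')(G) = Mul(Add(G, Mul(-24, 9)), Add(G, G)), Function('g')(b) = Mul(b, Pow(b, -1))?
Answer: Rational(-9931, 6039) ≈ -1.6445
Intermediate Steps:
Function('g')(b) = 1
Function('v')(G) = Mul(2, G, Add(-216, G)) (Function('v')(G) = Mul(Add(G, -216), Mul(2, G)) = Mul(Add(-216, G), Mul(2, G)) = Mul(2, G, Add(-216, G)))
n = 19862 (n = Add(1, Add(-897, Mul(-1, -20758))) = Add(1, Add(-897, 20758)) = Add(1, 19861) = 19862)
Mul(n, Pow(Function('v')(33), -1)) = Mul(19862, Pow(Mul(2, 33, Add(-216, 33)), -1)) = Mul(19862, Pow(Mul(2, 33, -183), -1)) = Mul(19862, Pow(-12078, -1)) = Mul(19862, Rational(-1, 12078)) = Rational(-9931, 6039)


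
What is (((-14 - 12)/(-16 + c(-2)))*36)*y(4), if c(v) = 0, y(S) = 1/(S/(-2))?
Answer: -117/4 ≈ -29.250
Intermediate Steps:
y(S) = -2/S (y(S) = 1/(S*(-1/2)) = 1/(-S/2) = -2/S)
(((-14 - 12)/(-16 + c(-2)))*36)*y(4) = (((-14 - 12)/(-16 + 0))*36)*(-2/4) = (-26/(-16)*36)*(-2*1/4) = (-26*(-1/16)*36)*(-1/2) = ((13/8)*36)*(-1/2) = (117/2)*(-1/2) = -117/4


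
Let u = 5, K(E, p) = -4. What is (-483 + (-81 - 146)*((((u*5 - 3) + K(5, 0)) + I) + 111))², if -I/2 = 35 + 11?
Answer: 78889924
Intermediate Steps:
I = -92 (I = -2*(35 + 11) = -2*46 = -92)
(-483 + (-81 - 146)*((((u*5 - 3) + K(5, 0)) + I) + 111))² = (-483 + (-81 - 146)*((((5*5 - 3) - 4) - 92) + 111))² = (-483 - 227*((((25 - 3) - 4) - 92) + 111))² = (-483 - 227*(((22 - 4) - 92) + 111))² = (-483 - 227*((18 - 92) + 111))² = (-483 - 227*(-74 + 111))² = (-483 - 227*37)² = (-483 - 8399)² = (-8882)² = 78889924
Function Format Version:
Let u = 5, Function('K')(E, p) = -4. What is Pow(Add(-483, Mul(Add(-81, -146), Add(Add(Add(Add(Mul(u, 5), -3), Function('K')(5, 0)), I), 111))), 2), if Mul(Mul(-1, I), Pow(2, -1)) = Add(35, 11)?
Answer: 78889924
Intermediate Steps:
I = -92 (I = Mul(-2, Add(35, 11)) = Mul(-2, 46) = -92)
Pow(Add(-483, Mul(Add(-81, -146), Add(Add(Add(Add(Mul(u, 5), -3), Function('K')(5, 0)), I), 111))), 2) = Pow(Add(-483, Mul(Add(-81, -146), Add(Add(Add(Add(Mul(5, 5), -3), -4), -92), 111))), 2) = Pow(Add(-483, Mul(-227, Add(Add(Add(Add(25, -3), -4), -92), 111))), 2) = Pow(Add(-483, Mul(-227, Add(Add(Add(22, -4), -92), 111))), 2) = Pow(Add(-483, Mul(-227, Add(Add(18, -92), 111))), 2) = Pow(Add(-483, Mul(-227, Add(-74, 111))), 2) = Pow(Add(-483, Mul(-227, 37)), 2) = Pow(Add(-483, -8399), 2) = Pow(-8882, 2) = 78889924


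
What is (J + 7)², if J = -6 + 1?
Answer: 4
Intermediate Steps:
J = -5
(J + 7)² = (-5 + 7)² = 2² = 4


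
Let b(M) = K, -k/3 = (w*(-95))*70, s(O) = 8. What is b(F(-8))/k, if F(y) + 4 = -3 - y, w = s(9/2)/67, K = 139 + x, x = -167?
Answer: -67/5700 ≈ -0.011754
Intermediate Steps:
K = -28 (K = 139 - 167 = -28)
w = 8/67 ≈ 0.11940
F(y) = -7 - y (F(y) = -4 + (-3 - y) = -7 - y)
k = 159600/67 (k = -3*(8/67)*(-95)*70 = -(-2280)*70/67 = -3*(-53200/67) = 159600/67 ≈ 2382.1)
b(M) = -28
b(F(-8))/k = -28/159600/67 = -28*67/159600 = -67/5700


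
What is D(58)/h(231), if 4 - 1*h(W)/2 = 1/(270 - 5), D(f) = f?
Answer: 7685/1059 ≈ 7.2568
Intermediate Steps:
h(W) = 2118/265 (h(W) = 8 - 2/(270 - 5) = 8 - 2/265 = 2118/265)
D(58)/h(231) = 58/(2118/265) = 58*(265/2118) = 7685/1059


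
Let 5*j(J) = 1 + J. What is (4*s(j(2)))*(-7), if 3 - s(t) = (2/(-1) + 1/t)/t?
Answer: -896/9 ≈ -99.556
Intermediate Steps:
j(J) = ⅕ + J/5 (j(J) = (1 + J)/5 = ⅕ + J/5)
s(t) = 3 - (-2 + 1/t)/t (s(t) = 3 - (2/(-1) + 1/t)/t = 3 - (2*(-1) + 1/t)/t = 3 - (-2 + 1/t)/t)
(4*s(j(2)))*(-7) = (4*(3 - 1/(⅕ + (⅕)*2)² + 2/(⅕ + (⅕)*2)))*(-7) = (4*(3 - 1/(⅕ + ⅖)² + 2/(⅕ + ⅖)))*(-7) = (4*(3 - 1/(⅗)² + 2/(⅗)))*(-7) = (4*(3 - 1*25/9 + 2*(5/3)))*(-7) = (4*(3 - 25/9 + 10/3))*(-7) = (4*(32/9))*(-7) = (128/9)*(-7) = -896/9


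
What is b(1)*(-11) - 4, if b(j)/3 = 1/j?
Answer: -37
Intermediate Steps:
b(j) = 3/j
b(1)*(-11) - 4 = (3/1)*(-11) - 4 = (3*1)*(-11) - 4 = 3*(-11) - 4 = -33 - 4 = -37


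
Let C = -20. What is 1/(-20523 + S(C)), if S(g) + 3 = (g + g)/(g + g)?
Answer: -1/20525 ≈ -4.8721e-5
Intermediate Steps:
S(g) = -2 (S(g) = -3 + (g + g)/(g + g) = -3 + (2*g)/((2*g)) = -3 + (2*g)*(1/(2*g)) = -3 + 1 = -2)
1/(-20523 + S(C)) = 1/(-20523 - 2) = 1/(-20525) = -1/20525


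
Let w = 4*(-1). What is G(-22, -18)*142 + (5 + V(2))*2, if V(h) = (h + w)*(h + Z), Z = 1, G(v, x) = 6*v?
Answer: -18746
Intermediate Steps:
w = -4
V(h) = (1 + h)*(-4 + h) (V(h) = (h - 4)*(h + 1) = (-4 + h)*(1 + h) = (1 + h)*(-4 + h))
G(-22, -18)*142 + (5 + V(2))*2 = (6*(-22))*142 + (5 + (-4 + 2² - 3*2))*2 = -132*142 + (5 + (-4 + 4 - 6))*2 = -18744 + (5 - 6)*2 = -18744 - 1*2 = -18744 - 2 = -18746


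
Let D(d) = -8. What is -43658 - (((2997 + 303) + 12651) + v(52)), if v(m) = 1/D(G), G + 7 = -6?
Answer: -476871/8 ≈ -59609.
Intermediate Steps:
G = -13 (G = -7 - 6 = -13)
v(m) = -⅛ (v(m) = 1/(-8) = -⅛)
-43658 - (((2997 + 303) + 12651) + v(52)) = -43658 - (((2997 + 303) + 12651) - ⅛) = -43658 - ((3300 + 12651) - ⅛) = -43658 - (15951 - ⅛) = -43658 - 1*127607/8 = -43658 - 127607/8 = -476871/8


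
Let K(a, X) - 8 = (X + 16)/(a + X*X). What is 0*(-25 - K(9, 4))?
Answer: 0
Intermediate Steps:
K(a, X) = 8 + (16 + X)/(a + X²) (K(a, X) = 8 + (X + 16)/(a + X*X) = 8 + (16 + X)/(a + X²))
0*(-25 - K(9, 4)) = 0*(-25 - (16 + 4 + 8*9 + 8*4²)/(9 + 4²)) = 0*(-25 - (16 + 4 + 72 + 8*16)/(9 + 16)) = 0*(-25 - (16 + 4 + 72 + 128)/25) = 0*(-25 - 220/25) = 0*(-25 - 1*44/5) = 0*(-25 - 44/5) = 0*(-169/5) = 0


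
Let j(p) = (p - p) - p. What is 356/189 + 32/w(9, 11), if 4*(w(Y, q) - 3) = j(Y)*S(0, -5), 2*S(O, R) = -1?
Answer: 20044/2079 ≈ 9.6412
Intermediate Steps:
S(O, R) = -½ (S(O, R) = (½)*(-1) = -½)
j(p) = -p (j(p) = 0 - p = -p)
w(Y, q) = 3 + Y/8 (w(Y, q) = 3 + (-Y*(-½))/4 = 3 + (Y/2)/4 = 3 + Y/8)
356/189 + 32/w(9, 11) = 356/189 + 32/(3 + (⅛)*9) = 356*(1/189) + 32/(3 + 9/8) = 356/189 + 32/(33/8) = 356/189 + 32*(8/33) = 356/189 + 256/33 = 20044/2079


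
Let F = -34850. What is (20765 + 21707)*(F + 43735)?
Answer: 377363720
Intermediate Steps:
(20765 + 21707)*(F + 43735) = (20765 + 21707)*(-34850 + 43735) = 42472*8885 = 377363720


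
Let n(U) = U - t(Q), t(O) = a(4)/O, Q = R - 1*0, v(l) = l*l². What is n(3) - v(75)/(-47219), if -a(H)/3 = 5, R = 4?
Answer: 2962413/188876 ≈ 15.684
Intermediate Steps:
v(l) = l³
a(H) = -15 (a(H) = -3*5 = -15)
Q = 4 (Q = 4 - 1*0 = 4 + 0 = 4)
t(O) = -15/O
n(U) = 15/4 + U (n(U) = U - (-15)/4 = U - 1*(-15/4) = U + 15/4 = 15/4 + U)
n(3) - v(75)/(-47219) = (15/4 + 3) - 75³/(-47219) = 27/4 - 421875*(-1)/47219 = 27/4 - 1*(-421875/47219) = 27/4 + 421875/47219 = 2962413/188876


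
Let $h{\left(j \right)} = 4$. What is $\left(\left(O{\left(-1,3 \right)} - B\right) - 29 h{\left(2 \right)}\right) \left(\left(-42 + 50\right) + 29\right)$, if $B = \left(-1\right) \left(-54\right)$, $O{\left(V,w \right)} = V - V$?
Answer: $-6290$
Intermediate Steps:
$O{\left(V,w \right)} = 0$
$B = 54$
$\left(\left(O{\left(-1,3 \right)} - B\right) - 29 h{\left(2 \right)}\right) \left(\left(-42 + 50\right) + 29\right) = \left(\left(0 - 54\right) - 116\right) \left(\left(-42 + 50\right) + 29\right) = \left(\left(0 - 54\right) - 116\right) \left(8 + 29\right) = \left(-54 - 116\right) 37 = \left(-170\right) 37 = -6290$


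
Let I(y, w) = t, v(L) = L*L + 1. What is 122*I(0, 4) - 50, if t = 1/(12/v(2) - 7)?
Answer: -1760/23 ≈ -76.522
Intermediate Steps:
v(L) = 1 + L**2 (v(L) = L**2 + 1 = 1 + L**2)
t = -5/23 (t = 1/(12/(1 + 2**2) - 7) = 1/(12/(1 + 4) - 7) = 1/(12/5 - 7) = 1/(-23/5) = -5/23 ≈ -0.21739)
I(y, w) = -5/23
122*I(0, 4) - 50 = 122*(-5/23) - 50 = -610/23 - 50 = -1760/23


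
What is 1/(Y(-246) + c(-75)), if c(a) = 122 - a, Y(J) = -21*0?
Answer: 1/197 ≈ 0.0050761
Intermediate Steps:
Y(J) = 0
1/(Y(-246) + c(-75)) = 1/(0 + (122 - 1*(-75))) = 1/(0 + (122 + 75)) = 1/(0 + 197) = 1/197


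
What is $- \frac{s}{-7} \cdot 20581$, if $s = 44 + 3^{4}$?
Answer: $\frac{2572625}{7} \approx 3.6752 \cdot 10^{5}$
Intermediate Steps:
$s = 125$ ($s = 44 + 81 = 125$)
$- \frac{s}{-7} \cdot 20581 = - \frac{125}{-7} \cdot 20581 = - 125 \left(- \frac{1}{7}\right) 20581 = - \frac{\left(-125\right) 20581}{7} = \left(-1\right) \left(- \frac{2572625}{7}\right) = \frac{2572625}{7}$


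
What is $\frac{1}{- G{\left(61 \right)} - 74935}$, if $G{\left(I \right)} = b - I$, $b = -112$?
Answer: $- \frac{1}{74762} \approx -1.3376 \cdot 10^{-5}$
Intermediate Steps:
$G{\left(I \right)} = -112 - I$
$\frac{1}{- G{\left(61 \right)} - 74935} = \frac{1}{- (-112 - 61) - 74935} = \frac{1}{\left(-1\right) \left(-173\right) - 74935} = \frac{1}{173 - 74935} = \frac{1}{-74762} = - \frac{1}{74762}$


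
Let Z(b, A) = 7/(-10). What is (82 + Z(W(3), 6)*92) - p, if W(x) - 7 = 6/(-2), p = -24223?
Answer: 121203/5 ≈ 24241.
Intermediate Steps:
W(x) = 4 (W(x) = 7 + 6/(-2) = 7 + 6*(-½) = 7 - 3 = 4)
Z(b, A) = -7/10 (Z(b, A) = 7*(-⅒) = -7/10)
(82 + Z(W(3), 6)*92) - p = (82 - 7/10*92) - 1*(-24223) = (82 - 322/5) + 24223 = 88/5 + 24223 = 121203/5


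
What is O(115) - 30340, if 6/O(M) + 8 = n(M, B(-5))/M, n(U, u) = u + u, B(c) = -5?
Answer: -940563/31 ≈ -30341.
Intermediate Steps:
n(U, u) = 2*u
O(M) = 6/(-8 - 10/M) (O(M) = 6/(-8 + (2*(-5))/M) = 6/(-8 - 10/M))
O(115) - 30340 = -3*115/(5 + 4*115) - 30340 = -3*115/(5 + 460) - 30340 = -3*115/465 - 30340 = -3*115*1/465 - 30340 = -23/31 - 30340 = -940563/31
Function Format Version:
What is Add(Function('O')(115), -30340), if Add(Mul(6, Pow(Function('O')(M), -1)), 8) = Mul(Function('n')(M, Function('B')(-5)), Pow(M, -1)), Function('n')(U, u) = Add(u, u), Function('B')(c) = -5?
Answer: Rational(-940563, 31) ≈ -30341.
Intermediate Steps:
Function('n')(U, u) = Mul(2, u)
Function('O')(M) = Mul(6, Pow(Add(-8, Mul(-10, Pow(M, -1))), -1)) (Function('O')(M) = Mul(6, Pow(Add(-8, Mul(Mul(2, -5), Pow(M, -1))), -1)) = Mul(6, Pow(Add(-8, Mul(-10, Pow(M, -1))), -1)))
Add(Function('O')(115), -30340) = Add(Mul(-3, 115, Pow(Add(5, Mul(4, 115)), -1)), -30340) = Add(Mul(-3, 115, Pow(Add(5, 460), -1)), -30340) = Add(Mul(-3, 115, Pow(465, -1)), -30340) = Add(Mul(-3, 115, Rational(1, 465)), -30340) = Add(Rational(-23, 31), -30340) = Rational(-940563, 31)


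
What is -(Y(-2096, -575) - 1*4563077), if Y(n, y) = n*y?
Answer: 3357877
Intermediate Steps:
-(Y(-2096, -575) - 1*4563077) = -(-2096*(-575) - 1*4563077) = -(1205200 - 4563077) = -1*(-3357877) = 3357877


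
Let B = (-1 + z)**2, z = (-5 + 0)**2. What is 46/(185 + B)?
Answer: 46/761 ≈ 0.060447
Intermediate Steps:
z = 25 (z = (-5)**2 = 25)
B = 576 (B = (-1 + 25)**2 = 24**2 = 576)
46/(185 + B) = 46/(185 + 576) = 46/761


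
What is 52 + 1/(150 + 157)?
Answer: 15965/307 ≈ 52.003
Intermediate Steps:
52 + 1/(150 + 157) = 52 + 1/307 = 15965/307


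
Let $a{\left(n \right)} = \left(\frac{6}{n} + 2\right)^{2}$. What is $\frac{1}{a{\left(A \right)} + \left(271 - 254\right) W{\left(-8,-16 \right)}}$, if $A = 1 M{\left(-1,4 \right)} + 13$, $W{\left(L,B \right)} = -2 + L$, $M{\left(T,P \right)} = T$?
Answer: $- \frac{4}{655} \approx -0.0061069$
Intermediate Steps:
$A = 12$ ($A = 1 \left(-1\right) + 13 = -1 + 13 = 12$)
$a{\left(n \right)} = \left(2 + \frac{6}{n}\right)^{2}$
$\frac{1}{a{\left(A \right)} + \left(271 - 254\right) W{\left(-8,-16 \right)}} = \frac{1}{\frac{4 \left(3 + 12\right)^{2}}{144} + \left(271 - 254\right) \left(-2 - 8\right)} = \frac{1}{4 \cdot \frac{1}{144} \cdot 15^{2} + 17 \left(-10\right)} = \frac{1}{4 \cdot \frac{1}{144} \cdot 225 - 170} = \frac{1}{\frac{25}{4} - 170} = \frac{1}{- \frac{655}{4}} = - \frac{4}{655}$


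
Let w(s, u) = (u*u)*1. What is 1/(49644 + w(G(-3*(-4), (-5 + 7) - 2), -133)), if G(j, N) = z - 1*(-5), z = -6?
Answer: 1/67333 ≈ 1.4852e-5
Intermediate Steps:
G(j, N) = -1 (G(j, N) = -6 - 1*(-5) = -6 + 5 = -1)
w(s, u) = u² (w(s, u) = u²*1 = u²)
1/(49644 + w(G(-3*(-4), (-5 + 7) - 2), -133)) = 1/(49644 + (-133)²) = 1/(49644 + 17689) = 1/67333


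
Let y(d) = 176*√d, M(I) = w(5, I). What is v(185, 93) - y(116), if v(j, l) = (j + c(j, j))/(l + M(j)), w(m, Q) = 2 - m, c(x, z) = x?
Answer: 37/9 - 352*√29 ≈ -1891.5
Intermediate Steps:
M(I) = -3 (M(I) = 2 - 1*5 = 2 - 5 = -3)
v(j, l) = 2*j/(-3 + l) (v(j, l) = (j + j)/(l - 3) = (2*j)/(-3 + l) = 2*j/(-3 + l))
v(185, 93) - y(116) = 2*185/(-3 + 93) - 176*√116 = 2*185/90 - 176*2*√29 = 2*185*(1/90) - 352*√29 = 37/9 - 352*√29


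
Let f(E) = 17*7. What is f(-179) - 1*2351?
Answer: -2232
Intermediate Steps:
f(E) = 119
f(-179) - 1*2351 = 119 - 1*2351 = 119 - 2351 = -2232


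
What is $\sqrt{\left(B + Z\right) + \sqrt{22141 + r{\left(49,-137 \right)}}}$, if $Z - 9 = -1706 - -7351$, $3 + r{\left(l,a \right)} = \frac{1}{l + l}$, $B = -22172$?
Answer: $\frac{\sqrt{-3237528 + 70 \sqrt{173562}}}{14} \approx 127.94 i$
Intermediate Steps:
$r{\left(l,a \right)} = -3 + \frac{1}{2 l}$ ($r{\left(l,a \right)} = -3 + \frac{1}{l + l} = -3 + \frac{1}{2 l}$)
$Z = 5654$ ($Z = 9 - -5645 = 9 + \left(-1706 + 7351\right) = 9 + 5645 = 5654$)
$\sqrt{\left(B + Z\right) + \sqrt{22141 + r{\left(49,-137 \right)}}} = \sqrt{\left(-22172 + 5654\right) + \sqrt{22141 - \left(3 - \frac{1}{2 \cdot 49}\right)}} = \sqrt{-16518 + \sqrt{22141 + \left(-3 + \frac{1}{2} \cdot \frac{1}{49}\right)}} = \sqrt{-16518 + \sqrt{22141 + \left(-3 + \frac{1}{98}\right)}} = \sqrt{-16518 + \sqrt{22141 - \frac{293}{98}}} = \sqrt{-16518 + \sqrt{\frac{2169525}{98}}} = \sqrt{-16518 + \frac{5 \sqrt{173562}}{14}}$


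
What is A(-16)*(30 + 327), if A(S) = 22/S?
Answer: -3927/8 ≈ -490.88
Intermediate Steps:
A(-16)*(30 + 327) = (22/(-16))*(30 + 327) = (22*(-1/16))*357 = -11/8*357 = -3927/8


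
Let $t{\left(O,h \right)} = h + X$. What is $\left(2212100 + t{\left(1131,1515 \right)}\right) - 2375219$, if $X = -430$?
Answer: $-162034$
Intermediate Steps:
$t{\left(O,h \right)} = -430 + h$ ($t{\left(O,h \right)} = h - 430 = -430 + h$)
$\left(2212100 + t{\left(1131,1515 \right)}\right) - 2375219 = \left(2212100 + \left(-430 + 1515\right)\right) - 2375219 = \left(2212100 + 1085\right) - 2375219 = 2213185 - 2375219 = -162034$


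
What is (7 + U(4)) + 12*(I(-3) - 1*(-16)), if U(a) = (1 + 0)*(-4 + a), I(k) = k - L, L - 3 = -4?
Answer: 175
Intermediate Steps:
L = -1 (L = 3 - 4 = -1)
I(k) = 1 + k (I(k) = k - 1*(-1) = k + 1 = 1 + k)
U(a) = -4 + a (U(a) = 1*(-4 + a) = -4 + a)
(7 + U(4)) + 12*(I(-3) - 1*(-16)) = (7 + (-4 + 4)) + 12*((1 - 3) - 1*(-16)) = (7 + 0) + 12*(-2 + 16) = 7 + 12*14 = 7 + 168 = 175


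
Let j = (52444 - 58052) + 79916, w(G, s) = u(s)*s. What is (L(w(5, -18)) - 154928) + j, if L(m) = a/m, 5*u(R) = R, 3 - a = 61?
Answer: -13060585/162 ≈ -80621.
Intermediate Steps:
a = -58 (a = 3 - 1*61 = 3 - 61 = -58)
u(R) = R/5
w(G, s) = s²/5 (w(G, s) = (s/5)*s = s²/5)
j = 74308 (j = -5608 + 79916 = 74308)
L(m) = -58/m
(L(w(5, -18)) - 154928) + j = (-58/((⅕)*(-18)²) - 154928) + 74308 = (-58/((⅕)*324) - 154928) + 74308 = (-58/324/5 - 154928) + 74308 = (-58*5/324 - 154928) + 74308 = (-145/162 - 154928) + 74308 = -25098481/162 + 74308 = -13060585/162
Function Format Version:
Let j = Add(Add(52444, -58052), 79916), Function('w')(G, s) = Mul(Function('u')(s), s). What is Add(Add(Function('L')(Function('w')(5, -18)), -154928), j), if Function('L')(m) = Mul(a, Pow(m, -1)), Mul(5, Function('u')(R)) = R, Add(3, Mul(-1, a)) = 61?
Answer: Rational(-13060585, 162) ≈ -80621.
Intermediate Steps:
a = -58 (a = Add(3, Mul(-1, 61)) = Add(3, -61) = -58)
Function('u')(R) = Mul(Rational(1, 5), R)
Function('w')(G, s) = Mul(Rational(1, 5), Pow(s, 2)) (Function('w')(G, s) = Mul(Mul(Rational(1, 5), s), s) = Mul(Rational(1, 5), Pow(s, 2)))
j = 74308 (j = Add(-5608, 79916) = 74308)
Function('L')(m) = Mul(-58, Pow(m, -1))
Add(Add(Function('L')(Function('w')(5, -18)), -154928), j) = Add(Add(Mul(-58, Pow(Mul(Rational(1, 5), Pow(-18, 2)), -1)), -154928), 74308) = Add(Add(Mul(-58, Pow(Mul(Rational(1, 5), 324), -1)), -154928), 74308) = Add(Add(Mul(-58, Pow(Rational(324, 5), -1)), -154928), 74308) = Add(Add(Mul(-58, Rational(5, 324)), -154928), 74308) = Add(Add(Rational(-145, 162), -154928), 74308) = Add(Rational(-25098481, 162), 74308) = Rational(-13060585, 162)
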